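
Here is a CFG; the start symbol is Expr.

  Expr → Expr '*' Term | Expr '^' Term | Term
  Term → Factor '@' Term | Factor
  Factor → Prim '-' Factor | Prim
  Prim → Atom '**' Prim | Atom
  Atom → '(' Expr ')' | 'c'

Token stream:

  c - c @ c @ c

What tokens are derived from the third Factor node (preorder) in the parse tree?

c

[Expr [Term [Factor [Prim [Atom c]] - [Factor [Prim [Atom c]]]] @ [Term [Factor [Prim [Atom c]]] @ [Term [Factor [Prim [Atom c]]]]]]]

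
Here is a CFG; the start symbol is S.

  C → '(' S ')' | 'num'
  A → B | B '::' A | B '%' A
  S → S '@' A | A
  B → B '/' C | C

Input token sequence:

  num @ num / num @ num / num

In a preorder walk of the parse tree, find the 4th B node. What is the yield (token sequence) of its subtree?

[S [S [S [A [B [C num]]]] @ [A [B [B [C num]] / [C num]]]] @ [A [B [B [C num]] / [C num]]]]

num / num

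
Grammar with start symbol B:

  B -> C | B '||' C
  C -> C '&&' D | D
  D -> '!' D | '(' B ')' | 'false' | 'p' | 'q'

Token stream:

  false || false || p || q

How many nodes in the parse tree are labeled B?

4

[B [B [B [B [C [D false]]] || [C [D false]]] || [C [D p]]] || [C [D q]]]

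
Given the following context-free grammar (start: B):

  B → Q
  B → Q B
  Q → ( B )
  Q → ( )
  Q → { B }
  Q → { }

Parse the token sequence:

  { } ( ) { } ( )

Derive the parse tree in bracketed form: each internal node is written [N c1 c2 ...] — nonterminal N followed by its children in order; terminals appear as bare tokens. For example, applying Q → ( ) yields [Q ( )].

[B [Q { }] [B [Q ( )] [B [Q { }] [B [Q ( )]]]]]

B
Q B
{ } B
{ } Q B
{ } ( ) B
{ } ( ) Q B
{ } ( ) { } B
{ } ( ) { } Q
{ } ( ) { } ( )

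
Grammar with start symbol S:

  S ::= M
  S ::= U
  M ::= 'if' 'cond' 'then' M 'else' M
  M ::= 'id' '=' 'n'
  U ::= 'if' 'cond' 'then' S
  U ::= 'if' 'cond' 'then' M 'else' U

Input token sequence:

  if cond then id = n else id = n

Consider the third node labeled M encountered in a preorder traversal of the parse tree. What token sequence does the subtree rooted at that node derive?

id = n

[S [M if cond then [M id = n] else [M id = n]]]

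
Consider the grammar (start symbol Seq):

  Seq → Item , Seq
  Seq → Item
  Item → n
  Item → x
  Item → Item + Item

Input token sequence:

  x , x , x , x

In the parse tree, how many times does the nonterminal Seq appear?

4

[Seq [Item x] , [Seq [Item x] , [Seq [Item x] , [Seq [Item x]]]]]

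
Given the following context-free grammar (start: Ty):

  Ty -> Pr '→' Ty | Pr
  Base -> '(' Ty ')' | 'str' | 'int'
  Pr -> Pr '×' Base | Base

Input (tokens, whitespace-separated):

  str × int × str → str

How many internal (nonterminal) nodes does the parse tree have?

[Ty [Pr [Pr [Pr [Base str]] × [Base int]] × [Base str]] → [Ty [Pr [Base str]]]]

10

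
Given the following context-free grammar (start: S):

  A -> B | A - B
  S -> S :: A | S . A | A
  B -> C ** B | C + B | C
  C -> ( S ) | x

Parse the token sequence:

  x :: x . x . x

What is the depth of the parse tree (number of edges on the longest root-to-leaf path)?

[S [S [S [S [A [B [C x]]]] :: [A [B [C x]]]] . [A [B [C x]]]] . [A [B [C x]]]]

7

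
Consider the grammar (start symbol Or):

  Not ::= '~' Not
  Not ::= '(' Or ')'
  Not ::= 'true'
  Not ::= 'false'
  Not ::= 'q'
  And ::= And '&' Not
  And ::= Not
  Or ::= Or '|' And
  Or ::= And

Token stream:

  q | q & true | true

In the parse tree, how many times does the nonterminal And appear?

4

[Or [Or [Or [And [Not q]]] | [And [And [Not q]] & [Not true]]] | [And [Not true]]]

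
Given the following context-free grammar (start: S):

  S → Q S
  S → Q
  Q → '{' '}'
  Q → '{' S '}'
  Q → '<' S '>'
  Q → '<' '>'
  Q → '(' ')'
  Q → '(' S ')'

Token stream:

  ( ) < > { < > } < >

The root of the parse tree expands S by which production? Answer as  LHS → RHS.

S → Q S

[S [Q ( )] [S [Q < >] [S [Q { [S [Q < >]] }] [S [Q < >]]]]]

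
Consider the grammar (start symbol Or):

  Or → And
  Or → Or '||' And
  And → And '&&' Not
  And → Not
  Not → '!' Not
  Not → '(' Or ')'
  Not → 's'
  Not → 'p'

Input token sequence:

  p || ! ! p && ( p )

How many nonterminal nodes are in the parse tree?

[Or [Or [And [Not p]]] || [And [And [Not ! [Not ! [Not p]]]] && [Not ( [Or [And [Not p]]] )]]]

13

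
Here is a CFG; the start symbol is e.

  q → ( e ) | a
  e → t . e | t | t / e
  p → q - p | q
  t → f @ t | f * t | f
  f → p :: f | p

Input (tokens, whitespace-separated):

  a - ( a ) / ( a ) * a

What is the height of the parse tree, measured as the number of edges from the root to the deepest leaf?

[e [t [f [p [q a] - [p [q ( [e [t [f [p [q a]]]]] )]]]]] / [e [t [f [p [q ( [e [t [f [p [q a]]]]] )]]] * [t [f [p [q a]]]]]]]

11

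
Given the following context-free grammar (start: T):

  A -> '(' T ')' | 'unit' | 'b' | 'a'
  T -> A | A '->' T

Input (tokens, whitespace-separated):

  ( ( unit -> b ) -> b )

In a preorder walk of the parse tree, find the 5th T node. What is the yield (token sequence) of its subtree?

b

[T [A ( [T [A ( [T [A unit] -> [T [A b]]] )] -> [T [A b]]] )]]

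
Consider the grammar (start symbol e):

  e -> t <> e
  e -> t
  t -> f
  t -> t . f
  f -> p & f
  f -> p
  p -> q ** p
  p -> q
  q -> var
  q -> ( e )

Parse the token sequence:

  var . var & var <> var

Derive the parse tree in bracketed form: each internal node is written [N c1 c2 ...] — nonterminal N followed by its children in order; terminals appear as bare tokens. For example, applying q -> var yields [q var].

e
t <> e
t . f <> e
f . f <> e
p . f <> e
q . f <> e
var . f <> e
var . p & f <> e
var . q & f <> e
var . var & f <> e
var . var & p <> e
var . var & q <> e
var . var & var <> e
var . var & var <> t
var . var & var <> f
var . var & var <> p
var . var & var <> q
var . var & var <> var

[e [t [t [f [p [q var]]]] . [f [p [q var]] & [f [p [q var]]]]] <> [e [t [f [p [q var]]]]]]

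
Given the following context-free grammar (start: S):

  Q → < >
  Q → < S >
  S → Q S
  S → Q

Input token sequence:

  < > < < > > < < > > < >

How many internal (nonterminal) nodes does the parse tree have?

12

[S [Q < >] [S [Q < [S [Q < >]] >] [S [Q < [S [Q < >]] >] [S [Q < >]]]]]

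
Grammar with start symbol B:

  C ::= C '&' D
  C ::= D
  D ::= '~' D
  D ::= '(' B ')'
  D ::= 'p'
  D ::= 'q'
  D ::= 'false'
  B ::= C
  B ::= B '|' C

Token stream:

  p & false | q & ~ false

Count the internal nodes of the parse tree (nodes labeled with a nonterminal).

[B [B [C [C [D p]] & [D false]]] | [C [C [D q]] & [D ~ [D false]]]]

11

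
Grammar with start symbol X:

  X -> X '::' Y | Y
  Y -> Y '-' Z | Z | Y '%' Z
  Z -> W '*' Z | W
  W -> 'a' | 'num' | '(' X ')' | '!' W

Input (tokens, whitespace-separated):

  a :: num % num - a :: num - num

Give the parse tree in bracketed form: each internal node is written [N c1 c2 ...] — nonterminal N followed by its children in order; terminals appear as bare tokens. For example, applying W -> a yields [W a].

[X [X [X [Y [Z [W a]]]] :: [Y [Y [Y [Z [W num]]] % [Z [W num]]] - [Z [W a]]]] :: [Y [Y [Z [W num]]] - [Z [W num]]]]

X
X :: Y
X :: Y :: Y
Y :: Y :: Y
Z :: Y :: Y
W :: Y :: Y
a :: Y :: Y
a :: Y - Z :: Y
a :: Y % Z - Z :: Y
a :: Z % Z - Z :: Y
a :: W % Z - Z :: Y
a :: num % Z - Z :: Y
a :: num % W - Z :: Y
a :: num % num - Z :: Y
a :: num % num - W :: Y
a :: num % num - a :: Y
a :: num % num - a :: Y - Z
a :: num % num - a :: Z - Z
a :: num % num - a :: W - Z
a :: num % num - a :: num - Z
a :: num % num - a :: num - W
a :: num % num - a :: num - num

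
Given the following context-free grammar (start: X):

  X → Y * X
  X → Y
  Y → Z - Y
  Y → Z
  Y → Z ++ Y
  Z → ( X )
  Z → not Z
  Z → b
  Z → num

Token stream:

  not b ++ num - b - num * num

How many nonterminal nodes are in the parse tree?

[X [Y [Z not [Z b]] ++ [Y [Z num] - [Y [Z b] - [Y [Z num]]]]] * [X [Y [Z num]]]]

13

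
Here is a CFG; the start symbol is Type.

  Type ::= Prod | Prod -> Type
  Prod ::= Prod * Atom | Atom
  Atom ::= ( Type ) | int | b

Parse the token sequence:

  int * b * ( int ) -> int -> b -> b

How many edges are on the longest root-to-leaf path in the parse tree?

6

[Type [Prod [Prod [Prod [Atom int]] * [Atom b]] * [Atom ( [Type [Prod [Atom int]]] )]] -> [Type [Prod [Atom int]] -> [Type [Prod [Atom b]] -> [Type [Prod [Atom b]]]]]]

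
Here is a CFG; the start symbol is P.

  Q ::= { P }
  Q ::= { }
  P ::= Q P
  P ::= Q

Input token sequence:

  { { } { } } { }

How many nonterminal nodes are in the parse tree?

[P [Q { [P [Q { }] [P [Q { }]]] }] [P [Q { }]]]

8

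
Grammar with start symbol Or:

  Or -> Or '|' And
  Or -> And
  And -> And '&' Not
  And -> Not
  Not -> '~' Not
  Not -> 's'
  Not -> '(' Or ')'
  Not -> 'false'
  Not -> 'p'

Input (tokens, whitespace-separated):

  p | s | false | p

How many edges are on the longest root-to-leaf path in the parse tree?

[Or [Or [Or [Or [And [Not p]]] | [And [Not s]]] | [And [Not false]]] | [And [Not p]]]

6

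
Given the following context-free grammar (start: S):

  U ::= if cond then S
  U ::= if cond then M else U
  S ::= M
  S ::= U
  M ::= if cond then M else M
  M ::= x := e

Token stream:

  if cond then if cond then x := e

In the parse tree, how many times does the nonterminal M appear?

1

[S [U if cond then [S [U if cond then [S [M x := e]]]]]]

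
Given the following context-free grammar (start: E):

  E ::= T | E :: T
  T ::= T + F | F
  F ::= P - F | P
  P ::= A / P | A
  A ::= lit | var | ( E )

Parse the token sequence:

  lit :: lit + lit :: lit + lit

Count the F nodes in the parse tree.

[E [E [E [T [F [P [A lit]]]]] :: [T [T [F [P [A lit]]]] + [F [P [A lit]]]]] :: [T [T [F [P [A lit]]]] + [F [P [A lit]]]]]

5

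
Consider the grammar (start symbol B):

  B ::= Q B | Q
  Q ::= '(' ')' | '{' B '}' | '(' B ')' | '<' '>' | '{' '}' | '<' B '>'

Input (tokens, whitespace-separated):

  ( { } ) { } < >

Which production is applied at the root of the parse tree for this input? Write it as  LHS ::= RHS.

B ::= Q B

[B [Q ( [B [Q { }]] )] [B [Q { }] [B [Q < >]]]]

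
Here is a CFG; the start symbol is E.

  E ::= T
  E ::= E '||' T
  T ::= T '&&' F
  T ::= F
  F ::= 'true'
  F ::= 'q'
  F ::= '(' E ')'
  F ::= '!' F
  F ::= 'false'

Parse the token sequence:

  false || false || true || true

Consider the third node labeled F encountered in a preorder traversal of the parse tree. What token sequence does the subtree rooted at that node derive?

true

[E [E [E [E [T [F false]]] || [T [F false]]] || [T [F true]]] || [T [F true]]]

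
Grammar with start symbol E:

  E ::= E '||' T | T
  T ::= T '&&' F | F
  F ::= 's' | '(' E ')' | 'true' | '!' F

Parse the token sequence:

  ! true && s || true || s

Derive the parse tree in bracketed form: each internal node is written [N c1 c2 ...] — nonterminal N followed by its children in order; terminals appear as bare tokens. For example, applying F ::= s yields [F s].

[E [E [E [T [T [F ! [F true]]] && [F s]]] || [T [F true]]] || [T [F s]]]

E
E || T
E || T || T
T || T || T
T && F || T || T
F && F || T || T
! F && F || T || T
! true && F || T || T
! true && s || T || T
! true && s || F || T
! true && s || true || T
! true && s || true || F
! true && s || true || s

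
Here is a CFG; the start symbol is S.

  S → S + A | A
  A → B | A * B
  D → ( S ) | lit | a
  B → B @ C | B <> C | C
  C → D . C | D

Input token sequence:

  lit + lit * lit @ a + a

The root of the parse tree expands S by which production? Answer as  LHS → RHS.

[S [S [S [A [B [C [D lit]]]]] + [A [A [B [C [D lit]]]] * [B [B [C [D lit]]] @ [C [D a]]]]] + [A [B [C [D a]]]]]

S → S + A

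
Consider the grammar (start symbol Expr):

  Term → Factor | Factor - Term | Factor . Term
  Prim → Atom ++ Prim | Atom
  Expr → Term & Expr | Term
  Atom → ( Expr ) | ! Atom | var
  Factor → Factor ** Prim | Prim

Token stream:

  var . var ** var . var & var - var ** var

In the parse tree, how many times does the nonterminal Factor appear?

7

[Expr [Term [Factor [Prim [Atom var]]] . [Term [Factor [Factor [Prim [Atom var]]] ** [Prim [Atom var]]] . [Term [Factor [Prim [Atom var]]]]]] & [Expr [Term [Factor [Prim [Atom var]]] - [Term [Factor [Factor [Prim [Atom var]]] ** [Prim [Atom var]]]]]]]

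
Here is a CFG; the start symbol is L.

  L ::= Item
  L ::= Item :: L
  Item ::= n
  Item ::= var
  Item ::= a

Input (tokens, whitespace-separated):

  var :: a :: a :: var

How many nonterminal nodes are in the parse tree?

[L [Item var] :: [L [Item a] :: [L [Item a] :: [L [Item var]]]]]

8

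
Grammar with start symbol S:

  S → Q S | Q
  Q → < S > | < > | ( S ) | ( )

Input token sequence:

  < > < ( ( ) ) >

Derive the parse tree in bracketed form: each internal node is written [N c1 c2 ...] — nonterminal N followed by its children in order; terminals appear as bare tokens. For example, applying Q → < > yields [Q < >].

S
Q S
< > S
< > Q
< > < S >
< > < Q >
< > < ( S ) >
< > < ( Q ) >
< > < ( ( ) ) >

[S [Q < >] [S [Q < [S [Q ( [S [Q ( )]] )]] >]]]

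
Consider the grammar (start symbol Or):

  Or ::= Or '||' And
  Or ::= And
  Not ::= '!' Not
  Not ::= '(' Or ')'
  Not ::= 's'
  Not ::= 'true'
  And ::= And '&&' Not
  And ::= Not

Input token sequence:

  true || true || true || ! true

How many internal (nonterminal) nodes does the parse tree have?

[Or [Or [Or [Or [And [Not true]]] || [And [Not true]]] || [And [Not true]]] || [And [Not ! [Not true]]]]

13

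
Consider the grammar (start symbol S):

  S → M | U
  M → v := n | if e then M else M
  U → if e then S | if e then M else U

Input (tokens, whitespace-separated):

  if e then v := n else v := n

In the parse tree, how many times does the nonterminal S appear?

[S [M if e then [M v := n] else [M v := n]]]

1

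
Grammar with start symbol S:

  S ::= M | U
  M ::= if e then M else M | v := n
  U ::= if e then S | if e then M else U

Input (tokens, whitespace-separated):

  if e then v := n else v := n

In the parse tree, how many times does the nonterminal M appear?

[S [M if e then [M v := n] else [M v := n]]]

3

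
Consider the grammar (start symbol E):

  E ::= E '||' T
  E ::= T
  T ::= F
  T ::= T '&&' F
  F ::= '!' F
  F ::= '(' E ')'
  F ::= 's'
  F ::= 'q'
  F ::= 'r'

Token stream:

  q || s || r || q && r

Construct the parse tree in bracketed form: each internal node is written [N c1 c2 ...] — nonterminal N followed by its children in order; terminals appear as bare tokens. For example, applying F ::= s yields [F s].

E
E || T
E || T || T
E || T || T || T
T || T || T || T
F || T || T || T
q || T || T || T
q || F || T || T
q || s || T || T
q || s || F || T
q || s || r || T
q || s || r || T && F
q || s || r || F && F
q || s || r || q && F
q || s || r || q && r

[E [E [E [E [T [F q]]] || [T [F s]]] || [T [F r]]] || [T [T [F q]] && [F r]]]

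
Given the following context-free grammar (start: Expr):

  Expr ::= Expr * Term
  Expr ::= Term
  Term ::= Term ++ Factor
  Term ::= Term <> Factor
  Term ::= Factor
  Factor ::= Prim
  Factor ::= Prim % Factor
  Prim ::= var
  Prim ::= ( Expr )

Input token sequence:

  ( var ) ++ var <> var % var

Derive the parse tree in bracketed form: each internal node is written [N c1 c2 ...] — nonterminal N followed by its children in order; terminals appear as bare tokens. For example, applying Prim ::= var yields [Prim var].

[Expr [Term [Term [Term [Factor [Prim ( [Expr [Term [Factor [Prim var]]]] )]]] ++ [Factor [Prim var]]] <> [Factor [Prim var] % [Factor [Prim var]]]]]

Expr
Term
Term <> Factor
Term ++ Factor <> Factor
Factor ++ Factor <> Factor
Prim ++ Factor <> Factor
( Expr ) ++ Factor <> Factor
( Term ) ++ Factor <> Factor
( Factor ) ++ Factor <> Factor
( Prim ) ++ Factor <> Factor
( var ) ++ Factor <> Factor
( var ) ++ Prim <> Factor
( var ) ++ var <> Factor
( var ) ++ var <> Prim % Factor
( var ) ++ var <> var % Factor
( var ) ++ var <> var % Prim
( var ) ++ var <> var % var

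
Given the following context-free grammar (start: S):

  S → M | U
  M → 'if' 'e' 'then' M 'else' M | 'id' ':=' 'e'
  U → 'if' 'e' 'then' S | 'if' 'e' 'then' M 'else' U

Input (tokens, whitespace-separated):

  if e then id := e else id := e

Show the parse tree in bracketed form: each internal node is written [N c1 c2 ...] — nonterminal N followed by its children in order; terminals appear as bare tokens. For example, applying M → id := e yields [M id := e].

[S [M if e then [M id := e] else [M id := e]]]

S
M
if e then M else M
if e then id := e else M
if e then id := e else id := e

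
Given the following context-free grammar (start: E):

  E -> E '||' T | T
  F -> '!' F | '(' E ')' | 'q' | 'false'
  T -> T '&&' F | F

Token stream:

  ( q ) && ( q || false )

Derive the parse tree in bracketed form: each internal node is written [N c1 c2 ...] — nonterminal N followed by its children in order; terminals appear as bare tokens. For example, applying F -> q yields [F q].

[E [T [T [F ( [E [T [F q]]] )]] && [F ( [E [E [T [F q]]] || [T [F false]]] )]]]

E
T
T && F
F && F
( E ) && F
( T ) && F
( F ) && F
( q ) && F
( q ) && ( E )
( q ) && ( E || T )
( q ) && ( T || T )
( q ) && ( F || T )
( q ) && ( q || T )
( q ) && ( q || F )
( q ) && ( q || false )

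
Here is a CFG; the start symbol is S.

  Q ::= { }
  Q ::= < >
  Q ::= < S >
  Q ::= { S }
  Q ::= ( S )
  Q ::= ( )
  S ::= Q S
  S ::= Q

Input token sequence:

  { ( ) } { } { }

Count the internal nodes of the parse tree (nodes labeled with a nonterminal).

8

[S [Q { [S [Q ( )]] }] [S [Q { }] [S [Q { }]]]]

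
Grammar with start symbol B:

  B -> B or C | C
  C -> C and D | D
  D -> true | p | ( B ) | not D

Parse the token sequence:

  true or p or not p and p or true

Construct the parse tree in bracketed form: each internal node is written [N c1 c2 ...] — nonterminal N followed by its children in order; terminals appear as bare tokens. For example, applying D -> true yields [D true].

[B [B [B [B [C [D true]]] or [C [D p]]] or [C [C [D not [D p]]] and [D p]]] or [C [D true]]]

B
B or C
B or C or C
B or C or C or C
C or C or C or C
D or C or C or C
true or C or C or C
true or D or C or C
true or p or C or C
true or p or C and D or C
true or p or D and D or C
true or p or not D and D or C
true or p or not p and D or C
true or p or not p and p or C
true or p or not p and p or D
true or p or not p and p or true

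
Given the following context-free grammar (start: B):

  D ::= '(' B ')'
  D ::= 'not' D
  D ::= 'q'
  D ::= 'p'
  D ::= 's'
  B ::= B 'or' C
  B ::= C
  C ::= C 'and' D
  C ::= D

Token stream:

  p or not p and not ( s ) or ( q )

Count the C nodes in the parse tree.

6

[B [B [B [C [D p]]] or [C [C [D not [D p]]] and [D not [D ( [B [C [D s]]] )]]]] or [C [D ( [B [C [D q]]] )]]]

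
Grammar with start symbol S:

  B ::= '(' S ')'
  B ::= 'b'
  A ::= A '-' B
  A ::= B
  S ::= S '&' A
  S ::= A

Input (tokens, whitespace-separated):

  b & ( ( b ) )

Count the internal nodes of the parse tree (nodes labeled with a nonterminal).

[S [S [A [B b]]] & [A [B ( [S [A [B ( [S [A [B b]]] )]]] )]]]

12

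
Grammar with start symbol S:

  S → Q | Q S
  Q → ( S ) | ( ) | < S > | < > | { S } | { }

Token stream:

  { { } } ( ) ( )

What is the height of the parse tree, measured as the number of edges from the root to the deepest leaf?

4

[S [Q { [S [Q { }]] }] [S [Q ( )] [S [Q ( )]]]]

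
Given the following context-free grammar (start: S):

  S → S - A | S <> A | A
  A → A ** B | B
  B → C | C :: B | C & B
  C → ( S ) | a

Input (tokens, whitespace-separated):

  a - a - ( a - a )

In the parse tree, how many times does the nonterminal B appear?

[S [S [S [A [B [C a]]]] - [A [B [C a]]]] - [A [B [C ( [S [S [A [B [C a]]]] - [A [B [C a]]]] )]]]]

5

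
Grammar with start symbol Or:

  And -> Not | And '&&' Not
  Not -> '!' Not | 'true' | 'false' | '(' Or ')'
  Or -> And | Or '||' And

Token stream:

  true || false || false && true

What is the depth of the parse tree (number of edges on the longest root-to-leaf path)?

[Or [Or [Or [And [Not true]]] || [And [Not false]]] || [And [And [Not false]] && [Not true]]]

5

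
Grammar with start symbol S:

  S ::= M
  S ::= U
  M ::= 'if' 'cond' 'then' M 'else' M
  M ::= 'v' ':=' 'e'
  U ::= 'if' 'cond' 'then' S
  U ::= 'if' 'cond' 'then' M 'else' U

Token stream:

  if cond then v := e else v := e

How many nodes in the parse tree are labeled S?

[S [M if cond then [M v := e] else [M v := e]]]

1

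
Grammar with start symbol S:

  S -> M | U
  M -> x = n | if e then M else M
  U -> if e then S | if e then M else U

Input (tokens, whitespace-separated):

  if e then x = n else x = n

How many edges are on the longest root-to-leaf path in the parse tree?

[S [M if e then [M x = n] else [M x = n]]]

3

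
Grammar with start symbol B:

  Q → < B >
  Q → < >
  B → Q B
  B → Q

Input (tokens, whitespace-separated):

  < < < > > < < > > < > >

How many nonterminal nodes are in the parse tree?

[B [Q < [B [Q < [B [Q < >]] >] [B [Q < [B [Q < >]] >] [B [Q < >]]]] >]]

12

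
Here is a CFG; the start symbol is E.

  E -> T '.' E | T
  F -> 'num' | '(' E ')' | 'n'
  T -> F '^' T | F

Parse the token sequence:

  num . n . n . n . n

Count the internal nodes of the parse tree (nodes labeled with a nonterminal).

15

[E [T [F num]] . [E [T [F n]] . [E [T [F n]] . [E [T [F n]] . [E [T [F n]]]]]]]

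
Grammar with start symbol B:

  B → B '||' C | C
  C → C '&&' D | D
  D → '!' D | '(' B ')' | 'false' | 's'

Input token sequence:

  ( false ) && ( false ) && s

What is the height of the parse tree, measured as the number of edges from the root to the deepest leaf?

8

[B [C [C [C [D ( [B [C [D false]]] )]] && [D ( [B [C [D false]]] )]] && [D s]]]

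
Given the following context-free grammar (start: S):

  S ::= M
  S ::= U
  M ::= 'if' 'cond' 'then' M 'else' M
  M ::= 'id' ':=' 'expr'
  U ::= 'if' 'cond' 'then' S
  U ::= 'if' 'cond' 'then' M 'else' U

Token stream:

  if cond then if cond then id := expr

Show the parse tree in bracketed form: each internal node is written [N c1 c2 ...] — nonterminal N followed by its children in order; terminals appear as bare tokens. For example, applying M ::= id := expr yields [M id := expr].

[S [U if cond then [S [U if cond then [S [M id := expr]]]]]]

S
U
if cond then S
if cond then U
if cond then if cond then S
if cond then if cond then M
if cond then if cond then id := expr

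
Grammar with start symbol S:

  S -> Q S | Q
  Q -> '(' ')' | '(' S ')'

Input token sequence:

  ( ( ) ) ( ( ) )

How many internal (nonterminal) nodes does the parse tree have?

[S [Q ( [S [Q ( )]] )] [S [Q ( [S [Q ( )]] )]]]

8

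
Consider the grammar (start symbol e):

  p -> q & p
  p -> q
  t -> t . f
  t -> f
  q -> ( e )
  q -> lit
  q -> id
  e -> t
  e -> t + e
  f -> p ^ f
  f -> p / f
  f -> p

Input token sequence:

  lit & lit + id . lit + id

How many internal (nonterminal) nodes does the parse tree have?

21

[e [t [f [p [q lit] & [p [q lit]]]]] + [e [t [t [f [p [q id]]]] . [f [p [q lit]]]] + [e [t [f [p [q id]]]]]]]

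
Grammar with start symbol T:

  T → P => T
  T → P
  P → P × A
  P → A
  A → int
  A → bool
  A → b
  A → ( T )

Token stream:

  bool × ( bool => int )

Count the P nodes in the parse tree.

[T [P [P [A bool]] × [A ( [T [P [A bool]] => [T [P [A int]]]] )]]]

4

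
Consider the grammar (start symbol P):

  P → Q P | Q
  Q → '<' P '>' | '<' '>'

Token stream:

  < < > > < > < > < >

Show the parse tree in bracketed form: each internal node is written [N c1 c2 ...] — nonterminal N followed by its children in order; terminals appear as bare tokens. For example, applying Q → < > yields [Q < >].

P
Q P
< P > P
< Q > P
< < > > P
< < > > Q P
< < > > < > P
< < > > < > Q P
< < > > < > < > P
< < > > < > < > Q
< < > > < > < > < >

[P [Q < [P [Q < >]] >] [P [Q < >] [P [Q < >] [P [Q < >]]]]]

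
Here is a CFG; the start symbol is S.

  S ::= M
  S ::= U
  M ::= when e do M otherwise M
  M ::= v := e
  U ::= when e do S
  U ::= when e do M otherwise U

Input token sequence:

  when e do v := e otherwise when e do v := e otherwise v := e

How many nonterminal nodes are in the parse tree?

6

[S [M when e do [M v := e] otherwise [M when e do [M v := e] otherwise [M v := e]]]]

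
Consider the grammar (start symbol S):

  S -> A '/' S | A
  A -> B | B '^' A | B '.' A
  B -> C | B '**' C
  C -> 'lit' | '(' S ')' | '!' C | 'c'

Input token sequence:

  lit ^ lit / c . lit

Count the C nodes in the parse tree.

[S [A [B [C lit]] ^ [A [B [C lit]]]] / [S [A [B [C c]] . [A [B [C lit]]]]]]

4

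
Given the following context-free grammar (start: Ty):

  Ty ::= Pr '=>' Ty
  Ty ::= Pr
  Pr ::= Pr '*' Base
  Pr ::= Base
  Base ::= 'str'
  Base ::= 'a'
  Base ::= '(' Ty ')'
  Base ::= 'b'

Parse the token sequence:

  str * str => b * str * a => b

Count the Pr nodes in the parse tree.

[Ty [Pr [Pr [Base str]] * [Base str]] => [Ty [Pr [Pr [Pr [Base b]] * [Base str]] * [Base a]] => [Ty [Pr [Base b]]]]]

6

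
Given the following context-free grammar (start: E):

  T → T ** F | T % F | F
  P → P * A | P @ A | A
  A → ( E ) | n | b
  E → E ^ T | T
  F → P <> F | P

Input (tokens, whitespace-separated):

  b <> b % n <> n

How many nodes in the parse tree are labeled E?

1

[E [T [T [F [P [A b]] <> [F [P [A b]]]]] % [F [P [A n]] <> [F [P [A n]]]]]]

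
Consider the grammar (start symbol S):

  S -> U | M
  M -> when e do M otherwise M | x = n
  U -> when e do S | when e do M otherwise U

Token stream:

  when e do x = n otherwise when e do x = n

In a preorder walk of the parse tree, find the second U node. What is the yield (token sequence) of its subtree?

[S [U when e do [M x = n] otherwise [U when e do [S [M x = n]]]]]

when e do x = n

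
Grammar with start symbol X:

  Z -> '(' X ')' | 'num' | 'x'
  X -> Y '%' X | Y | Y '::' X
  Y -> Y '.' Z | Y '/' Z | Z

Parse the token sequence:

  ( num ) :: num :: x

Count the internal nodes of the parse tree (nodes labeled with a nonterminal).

12

[X [Y [Z ( [X [Y [Z num]]] )]] :: [X [Y [Z num]] :: [X [Y [Z x]]]]]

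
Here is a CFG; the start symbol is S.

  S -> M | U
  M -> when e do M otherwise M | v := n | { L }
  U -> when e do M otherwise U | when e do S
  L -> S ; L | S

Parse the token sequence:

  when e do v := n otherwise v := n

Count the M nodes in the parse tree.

3

[S [M when e do [M v := n] otherwise [M v := n]]]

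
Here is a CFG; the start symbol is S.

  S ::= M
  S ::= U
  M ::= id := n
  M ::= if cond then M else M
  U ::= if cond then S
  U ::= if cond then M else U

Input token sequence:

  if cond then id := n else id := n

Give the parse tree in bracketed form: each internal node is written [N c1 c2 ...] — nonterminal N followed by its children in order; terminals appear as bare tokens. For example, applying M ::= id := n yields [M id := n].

S
M
if cond then M else M
if cond then id := n else M
if cond then id := n else id := n

[S [M if cond then [M id := n] else [M id := n]]]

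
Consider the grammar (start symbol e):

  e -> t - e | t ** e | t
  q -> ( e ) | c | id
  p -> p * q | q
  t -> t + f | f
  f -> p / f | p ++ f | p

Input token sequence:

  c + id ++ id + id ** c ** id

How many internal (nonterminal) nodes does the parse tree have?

[e [t [t [t [f [p [q c]]]] + [f [p [q id]] ++ [f [p [q id]]]]] + [f [p [q id]]]] ** [e [t [f [p [q c]]]] ** [e [t [f [p [q id]]]]]]]

26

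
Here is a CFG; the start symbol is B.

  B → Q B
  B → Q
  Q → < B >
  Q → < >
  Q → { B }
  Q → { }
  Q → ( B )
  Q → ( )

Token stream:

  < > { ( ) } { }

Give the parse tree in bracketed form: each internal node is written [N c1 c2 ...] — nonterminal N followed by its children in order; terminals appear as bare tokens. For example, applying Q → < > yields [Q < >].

[B [Q < >] [B [Q { [B [Q ( )]] }] [B [Q { }]]]]

B
Q B
< > B
< > Q B
< > { B } B
< > { Q } B
< > { ( ) } B
< > { ( ) } Q
< > { ( ) } { }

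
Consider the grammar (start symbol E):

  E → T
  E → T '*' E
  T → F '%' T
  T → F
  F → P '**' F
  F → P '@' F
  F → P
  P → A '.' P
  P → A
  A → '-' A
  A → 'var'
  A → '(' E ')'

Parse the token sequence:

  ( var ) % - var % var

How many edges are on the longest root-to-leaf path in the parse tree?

[E [T [F [P [A ( [E [T [F [P [A var]]]]] )]]] % [T [F [P [A - [A var]]]] % [T [F [P [A var]]]]]]]

10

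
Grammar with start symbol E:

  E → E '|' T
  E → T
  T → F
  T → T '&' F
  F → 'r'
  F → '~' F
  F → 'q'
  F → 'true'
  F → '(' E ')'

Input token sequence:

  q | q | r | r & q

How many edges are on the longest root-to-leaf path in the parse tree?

6

[E [E [E [E [T [F q]]] | [T [F q]]] | [T [F r]]] | [T [T [F r]] & [F q]]]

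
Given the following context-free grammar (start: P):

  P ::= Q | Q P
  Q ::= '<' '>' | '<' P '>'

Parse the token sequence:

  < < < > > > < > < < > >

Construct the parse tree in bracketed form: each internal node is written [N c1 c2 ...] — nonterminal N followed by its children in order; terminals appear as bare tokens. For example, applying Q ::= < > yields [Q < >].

P
Q P
< P > P
< Q > P
< < P > > P
< < Q > > P
< < < > > > P
< < < > > > Q P
< < < > > > < > P
< < < > > > < > Q
< < < > > > < > < P >
< < < > > > < > < Q >
< < < > > > < > < < > >

[P [Q < [P [Q < [P [Q < >]] >]] >] [P [Q < >] [P [Q < [P [Q < >]] >]]]]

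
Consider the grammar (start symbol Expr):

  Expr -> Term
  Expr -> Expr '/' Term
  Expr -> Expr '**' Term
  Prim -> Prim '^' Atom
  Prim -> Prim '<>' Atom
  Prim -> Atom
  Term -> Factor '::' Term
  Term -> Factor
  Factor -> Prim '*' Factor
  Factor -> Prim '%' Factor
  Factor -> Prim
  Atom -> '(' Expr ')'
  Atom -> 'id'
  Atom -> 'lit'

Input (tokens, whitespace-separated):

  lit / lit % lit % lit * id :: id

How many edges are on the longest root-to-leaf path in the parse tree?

[Expr [Expr [Term [Factor [Prim [Atom lit]]]]] / [Term [Factor [Prim [Atom lit]] % [Factor [Prim [Atom lit]] % [Factor [Prim [Atom lit]] * [Factor [Prim [Atom id]]]]]] :: [Term [Factor [Prim [Atom id]]]]]]

8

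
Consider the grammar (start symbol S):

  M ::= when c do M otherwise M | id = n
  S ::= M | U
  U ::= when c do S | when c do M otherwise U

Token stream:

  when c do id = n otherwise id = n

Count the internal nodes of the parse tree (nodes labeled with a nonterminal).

4

[S [M when c do [M id = n] otherwise [M id = n]]]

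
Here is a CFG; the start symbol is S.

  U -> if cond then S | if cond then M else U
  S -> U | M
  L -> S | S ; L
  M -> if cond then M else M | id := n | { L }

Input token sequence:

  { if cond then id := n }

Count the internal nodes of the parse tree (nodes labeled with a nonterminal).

[S [M { [L [S [U if cond then [S [M id := n]]]]] }]]

7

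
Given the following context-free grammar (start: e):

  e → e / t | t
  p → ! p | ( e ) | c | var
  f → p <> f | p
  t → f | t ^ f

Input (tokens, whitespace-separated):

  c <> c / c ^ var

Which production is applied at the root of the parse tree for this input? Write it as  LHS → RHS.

e → e / t

[e [e [t [f [p c] <> [f [p c]]]]] / [t [t [f [p c]]] ^ [f [p var]]]]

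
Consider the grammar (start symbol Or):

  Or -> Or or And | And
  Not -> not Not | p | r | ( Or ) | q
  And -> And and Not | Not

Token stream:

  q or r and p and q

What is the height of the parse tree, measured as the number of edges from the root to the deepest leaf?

[Or [Or [And [Not q]]] or [And [And [And [Not r]] and [Not p]] and [Not q]]]

5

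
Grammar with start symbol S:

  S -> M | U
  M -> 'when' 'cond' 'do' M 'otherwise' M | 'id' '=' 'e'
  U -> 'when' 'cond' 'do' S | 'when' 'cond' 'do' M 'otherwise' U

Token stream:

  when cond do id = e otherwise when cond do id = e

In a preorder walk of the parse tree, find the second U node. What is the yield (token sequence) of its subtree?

when cond do id = e

[S [U when cond do [M id = e] otherwise [U when cond do [S [M id = e]]]]]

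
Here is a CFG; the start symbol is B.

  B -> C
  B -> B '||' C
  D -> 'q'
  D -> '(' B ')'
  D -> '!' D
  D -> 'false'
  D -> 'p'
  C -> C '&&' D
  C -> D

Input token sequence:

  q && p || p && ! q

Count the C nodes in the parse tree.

[B [B [C [C [D q]] && [D p]]] || [C [C [D p]] && [D ! [D q]]]]

4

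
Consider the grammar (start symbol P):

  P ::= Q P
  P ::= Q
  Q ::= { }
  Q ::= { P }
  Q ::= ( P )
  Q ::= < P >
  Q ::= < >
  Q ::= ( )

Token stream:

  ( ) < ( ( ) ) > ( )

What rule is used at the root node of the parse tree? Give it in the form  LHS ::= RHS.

[P [Q ( )] [P [Q < [P [Q ( [P [Q ( )]] )]] >] [P [Q ( )]]]]

P ::= Q P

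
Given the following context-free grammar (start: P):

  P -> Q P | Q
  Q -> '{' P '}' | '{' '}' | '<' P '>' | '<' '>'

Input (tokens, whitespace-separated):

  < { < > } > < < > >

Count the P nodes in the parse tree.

[P [Q < [P [Q { [P [Q < >]] }]] >] [P [Q < [P [Q < >]] >]]]

5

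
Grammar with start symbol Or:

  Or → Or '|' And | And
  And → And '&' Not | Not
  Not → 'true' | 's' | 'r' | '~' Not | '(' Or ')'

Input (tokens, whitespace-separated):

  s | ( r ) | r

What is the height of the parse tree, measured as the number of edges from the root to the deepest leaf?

[Or [Or [Or [And [Not s]]] | [And [Not ( [Or [And [Not r]]] )]]] | [And [Not r]]]

7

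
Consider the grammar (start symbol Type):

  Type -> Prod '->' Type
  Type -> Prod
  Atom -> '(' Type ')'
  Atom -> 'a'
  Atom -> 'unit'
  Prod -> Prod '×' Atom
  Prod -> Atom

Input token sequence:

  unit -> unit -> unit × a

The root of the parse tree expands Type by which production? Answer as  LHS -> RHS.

[Type [Prod [Atom unit]] -> [Type [Prod [Atom unit]] -> [Type [Prod [Prod [Atom unit]] × [Atom a]]]]]

Type -> Prod '->' Type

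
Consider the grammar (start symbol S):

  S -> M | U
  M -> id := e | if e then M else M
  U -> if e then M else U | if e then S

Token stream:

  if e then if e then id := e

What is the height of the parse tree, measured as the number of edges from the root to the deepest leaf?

6

[S [U if e then [S [U if e then [S [M id := e]]]]]]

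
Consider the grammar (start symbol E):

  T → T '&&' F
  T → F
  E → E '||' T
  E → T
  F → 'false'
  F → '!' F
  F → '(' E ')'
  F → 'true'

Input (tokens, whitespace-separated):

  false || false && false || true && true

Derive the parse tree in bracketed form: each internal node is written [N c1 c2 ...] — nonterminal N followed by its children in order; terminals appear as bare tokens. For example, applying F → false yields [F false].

[E [E [E [T [F false]]] || [T [T [F false]] && [F false]]] || [T [T [F true]] && [F true]]]

E
E || T
E || T || T
T || T || T
F || T || T
false || T || T
false || T && F || T
false || F && F || T
false || false && F || T
false || false && false || T
false || false && false || T && F
false || false && false || F && F
false || false && false || true && F
false || false && false || true && true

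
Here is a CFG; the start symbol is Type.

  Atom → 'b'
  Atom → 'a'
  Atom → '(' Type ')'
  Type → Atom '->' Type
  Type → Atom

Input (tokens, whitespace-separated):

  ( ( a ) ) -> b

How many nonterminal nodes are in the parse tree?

8

[Type [Atom ( [Type [Atom ( [Type [Atom a]] )]] )] -> [Type [Atom b]]]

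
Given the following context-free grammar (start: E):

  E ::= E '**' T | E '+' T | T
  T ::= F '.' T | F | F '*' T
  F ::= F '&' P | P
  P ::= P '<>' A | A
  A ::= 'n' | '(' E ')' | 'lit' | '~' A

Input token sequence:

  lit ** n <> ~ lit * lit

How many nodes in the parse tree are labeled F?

[E [E [T [F [P [A lit]]]]] ** [T [F [P [P [A n]] <> [A ~ [A lit]]]] * [T [F [P [A lit]]]]]]

3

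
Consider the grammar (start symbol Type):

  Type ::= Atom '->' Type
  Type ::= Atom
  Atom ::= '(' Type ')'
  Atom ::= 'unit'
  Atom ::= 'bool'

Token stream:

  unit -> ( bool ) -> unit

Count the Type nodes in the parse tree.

4

[Type [Atom unit] -> [Type [Atom ( [Type [Atom bool]] )] -> [Type [Atom unit]]]]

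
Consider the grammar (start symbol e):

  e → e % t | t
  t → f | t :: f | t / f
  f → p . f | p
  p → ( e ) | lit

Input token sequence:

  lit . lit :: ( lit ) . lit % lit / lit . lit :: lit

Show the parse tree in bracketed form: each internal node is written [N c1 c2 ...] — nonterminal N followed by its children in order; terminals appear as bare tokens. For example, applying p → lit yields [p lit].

[e [e [t [t [f [p lit] . [f [p lit]]]] :: [f [p ( [e [t [f [p lit]]]] )] . [f [p lit]]]]] % [t [t [t [f [p lit]]] / [f [p lit] . [f [p lit]]]] :: [f [p lit]]]]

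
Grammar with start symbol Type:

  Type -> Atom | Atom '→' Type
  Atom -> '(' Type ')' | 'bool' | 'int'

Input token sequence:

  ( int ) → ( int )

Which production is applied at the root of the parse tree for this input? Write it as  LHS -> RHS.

Type -> Atom '→' Type

[Type [Atom ( [Type [Atom int]] )] → [Type [Atom ( [Type [Atom int]] )]]]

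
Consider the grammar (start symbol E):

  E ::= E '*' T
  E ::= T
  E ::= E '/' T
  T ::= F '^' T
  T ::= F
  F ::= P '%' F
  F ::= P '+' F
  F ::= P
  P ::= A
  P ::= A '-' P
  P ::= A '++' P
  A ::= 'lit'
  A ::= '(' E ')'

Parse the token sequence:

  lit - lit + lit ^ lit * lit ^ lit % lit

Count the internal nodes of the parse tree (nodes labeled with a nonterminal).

26

[E [E [T [F [P [A lit] - [P [A lit]]] + [F [P [A lit]]]] ^ [T [F [P [A lit]]]]]] * [T [F [P [A lit]]] ^ [T [F [P [A lit]] % [F [P [A lit]]]]]]]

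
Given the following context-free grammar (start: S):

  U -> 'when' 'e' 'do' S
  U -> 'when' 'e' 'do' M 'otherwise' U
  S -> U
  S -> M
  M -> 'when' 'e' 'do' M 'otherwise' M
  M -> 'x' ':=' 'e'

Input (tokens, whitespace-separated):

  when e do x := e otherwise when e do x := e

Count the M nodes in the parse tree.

[S [U when e do [M x := e] otherwise [U when e do [S [M x := e]]]]]

2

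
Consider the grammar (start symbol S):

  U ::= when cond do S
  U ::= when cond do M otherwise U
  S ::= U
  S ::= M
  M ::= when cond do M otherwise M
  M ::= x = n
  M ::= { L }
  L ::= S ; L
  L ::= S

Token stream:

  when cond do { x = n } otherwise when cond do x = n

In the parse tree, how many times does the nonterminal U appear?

2

[S [U when cond do [M { [L [S [M x = n]]] }] otherwise [U when cond do [S [M x = n]]]]]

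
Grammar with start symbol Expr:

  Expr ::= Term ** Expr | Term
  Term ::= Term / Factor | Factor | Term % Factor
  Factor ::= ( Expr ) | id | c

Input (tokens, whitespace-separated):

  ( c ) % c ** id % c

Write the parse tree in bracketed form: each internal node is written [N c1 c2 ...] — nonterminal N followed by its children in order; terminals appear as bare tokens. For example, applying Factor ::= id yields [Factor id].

[Expr [Term [Term [Factor ( [Expr [Term [Factor c]]] )]] % [Factor c]] ** [Expr [Term [Term [Factor id]] % [Factor c]]]]

Expr
Term ** Expr
Term % Factor ** Expr
Factor % Factor ** Expr
( Expr ) % Factor ** Expr
( Term ) % Factor ** Expr
( Factor ) % Factor ** Expr
( c ) % Factor ** Expr
( c ) % c ** Expr
( c ) % c ** Term
( c ) % c ** Term % Factor
( c ) % c ** Factor % Factor
( c ) % c ** id % Factor
( c ) % c ** id % c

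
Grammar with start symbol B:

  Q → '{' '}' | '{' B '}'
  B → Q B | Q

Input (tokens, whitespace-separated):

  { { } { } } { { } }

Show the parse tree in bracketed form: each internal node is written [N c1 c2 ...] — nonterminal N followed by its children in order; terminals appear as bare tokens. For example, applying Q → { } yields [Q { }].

[B [Q { [B [Q { }] [B [Q { }]]] }] [B [Q { [B [Q { }]] }]]]

B
Q B
{ B } B
{ Q B } B
{ { } B } B
{ { } Q } B
{ { } { } } B
{ { } { } } Q
{ { } { } } { B }
{ { } { } } { Q }
{ { } { } } { { } }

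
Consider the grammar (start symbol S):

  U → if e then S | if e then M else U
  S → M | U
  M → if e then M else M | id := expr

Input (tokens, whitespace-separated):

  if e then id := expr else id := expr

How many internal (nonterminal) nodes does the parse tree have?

[S [M if e then [M id := expr] else [M id := expr]]]

4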